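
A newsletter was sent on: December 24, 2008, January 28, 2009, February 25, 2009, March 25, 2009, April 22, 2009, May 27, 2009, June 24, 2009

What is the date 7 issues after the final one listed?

These are Wednesdays at 28- or 35-day spacing (35, 28, 28, 28, 35, 28).
The pattern: 4th Wednesday of the month.
July 2009 — 4th Wednesday is July 22, 2009.
4th Wednesday of August 2009: August 26, 2009.
September 2009 — 4th Wednesday is September 23, 2009.
October 2009 — 4th Wednesday is October 28, 2009.
4th Wednesday of November 2009: November 25, 2009.
4th Wednesday of December 2009: December 23, 2009.
4th Wednesday of January 2010: January 27, 2010.

January 27, 2010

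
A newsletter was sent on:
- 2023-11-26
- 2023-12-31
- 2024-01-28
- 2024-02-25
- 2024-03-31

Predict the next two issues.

Every date is a Sunday; gaps 35, 28, 28, 35 days.
Each is the last Sunday of its month (at least one falls on the 29th or later, ruling out '4th Sunday').
April 2024 ends with Sunday 2024-04-28.
Last Sunday of May 2024: 2024-05-26.

2024-04-28, 2024-05-26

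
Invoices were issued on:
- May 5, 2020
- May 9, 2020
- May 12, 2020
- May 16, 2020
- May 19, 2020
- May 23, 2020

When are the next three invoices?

Gaps: 4, 3, 4, 3, 4 days — not constant, but cyclic with period 2.
The events fall on every Tuesday and Saturday.
The following Tuesday is May 26, 2020.
The following Saturday is May 30, 2020.
The following Tuesday is June 2, 2020.

May 26, 2020; May 30, 2020; June 2, 2020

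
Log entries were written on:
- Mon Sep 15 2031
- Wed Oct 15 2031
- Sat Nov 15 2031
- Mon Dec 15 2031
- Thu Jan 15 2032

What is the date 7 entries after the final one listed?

Sun Aug 15 2032

Gaps: 30, 31, 30, 31 days — not constant. Every event is on the 15th of the month.
Pattern: the 15th of each month.
February 2032: Sun Feb 15 2032.
March 2032: Mon Mar 15 2032.
April 2032: Thu Apr 15 2032.
Next: May 2032 → Sat May 15 2032.
Next: June 2032 → Tue Jun 15 2032.
Next: July 2032 → Thu Jul 15 2032.
August 2032: Sun Aug 15 2032.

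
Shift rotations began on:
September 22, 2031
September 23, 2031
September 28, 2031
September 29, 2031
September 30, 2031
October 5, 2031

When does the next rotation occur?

October 6, 2031

The gap pattern 1, 5, 1, 1, 5 repeats every 3 events.
These are the Mondays, Tuesdays and Sundays of each week.
The following Monday is October 6, 2031.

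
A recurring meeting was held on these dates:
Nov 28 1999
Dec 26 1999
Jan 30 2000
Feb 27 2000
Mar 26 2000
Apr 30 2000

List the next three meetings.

These are Sundays with 28, 35, 28, 28, 35-day gaps.
Each is the final Sunday of its month — Jan 30 2000 is past the 28th, so '4th Sunday' doesn't fit.
Last Sunday of May 2000: May 28 2000.
June 2000 ends with Sunday Jun 25 2000.
Last Sunday of July 2000: Jul 30 2000.

May 28 2000, Jun 25 2000, Jul 30 2000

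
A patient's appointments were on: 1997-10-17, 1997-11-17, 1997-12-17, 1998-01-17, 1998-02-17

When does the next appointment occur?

1998-03-17

The day-of-month is always 17 (31, 30, 31, 31 days between events).
So this recurs on the 17th of each month.
March 1998: 1998-03-17.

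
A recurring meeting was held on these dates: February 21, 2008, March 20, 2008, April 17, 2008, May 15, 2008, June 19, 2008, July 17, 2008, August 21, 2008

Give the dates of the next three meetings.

Gaps: 28, 28, 28, 35, 28, 35 days — a mix of 28 and 35. Every date is a Thursday.
Each is the 3rd Thursday of its month.
3rd Thursday of September 2008: September 18, 2008.
October 2008 — 3rd Thursday is October 16, 2008.
November 2008 — 3rd Thursday is November 20, 2008.

September 18, 2008; October 16, 2008; November 20, 2008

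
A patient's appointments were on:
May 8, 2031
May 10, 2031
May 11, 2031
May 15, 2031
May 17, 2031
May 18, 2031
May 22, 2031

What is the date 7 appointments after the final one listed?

The gap pattern 2, 1, 4, 2, 1, 4 repeats every 3 events.
These are the Thursdays, Saturdays and Sundays of each week.
The following Saturday is May 24, 2031.
The following Sunday is May 25, 2031.
The following Thursday is May 29, 2031.
Next Saturday: May 31, 2031.
Next Sunday: June 1, 2031.
Next Thursday: June 5, 2031.
The following Saturday is June 7, 2031.

June 7, 2031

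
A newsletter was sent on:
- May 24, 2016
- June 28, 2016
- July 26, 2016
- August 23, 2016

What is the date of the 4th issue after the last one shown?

Gaps: 35, 28, 28 days — a mix of 28 and 35. Every date is a Tuesday.
Each is the 4th Tuesday of its month.
4th Tuesday of September 2016: September 27, 2016.
October 2016 — 4th Tuesday is October 25, 2016.
4th Tuesday of November 2016: November 22, 2016.
4th Tuesday of December 2016: December 27, 2016.

December 27, 2016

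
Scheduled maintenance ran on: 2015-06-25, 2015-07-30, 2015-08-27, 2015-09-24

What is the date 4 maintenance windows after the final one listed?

2016-01-28

Every date is a Thursday; gaps 35, 28, 28 days.
Each is the last Thursday of its month (at least one falls on the 29th or later, ruling out '4th Thursday').
Last Thursday of October 2015: 2015-10-29.
November 2015 ends with Thursday 2015-11-26.
Last Thursday of December 2015: 2015-12-31.
Last Thursday of January 2016: 2016-01-28.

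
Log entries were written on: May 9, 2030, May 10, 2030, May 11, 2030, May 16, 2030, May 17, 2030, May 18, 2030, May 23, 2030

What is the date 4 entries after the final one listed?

May 31, 2030

The gap pattern 1, 1, 5, 1, 1, 5 repeats every 3 events.
These are the Thursdays, Fridays and Saturdays of each week.
The following Friday is May 24, 2030.
The following Saturday is May 25, 2030.
Next Thursday: May 30, 2030.
Next Friday: May 31, 2030.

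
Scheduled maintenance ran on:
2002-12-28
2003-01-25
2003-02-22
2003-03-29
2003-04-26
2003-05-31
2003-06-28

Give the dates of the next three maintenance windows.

2003-07-26, 2003-08-30, 2003-09-27

Every date is a Saturday; gaps 28, 28, 35, 28, 35, 28 days.
Each is the last Saturday of its month (at least one falls on the 29th or later, ruling out '4th Saturday').
Last Saturday of July 2003: 2003-07-26.
Last Saturday of August 2003: 2003-08-30.
Last Saturday of September 2003: 2003-09-27.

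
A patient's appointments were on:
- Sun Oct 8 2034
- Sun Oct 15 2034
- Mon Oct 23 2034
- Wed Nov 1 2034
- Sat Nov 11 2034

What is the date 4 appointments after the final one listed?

Sun Dec 31 2034

The spacing grows by 1 each time: 7, 8, 9, 10 days.
Next gap: 11 days. Sat Nov 11 2034 + 11 days = Wed Nov 22 2034.
Next gap: 12 days. Wed Nov 22 2034 + 12 days = Mon Dec 4 2034.
Next gap: 13 days. Mon Dec 4 2034 + 13 days = Sun Dec 17 2034.
Next gap: 14 days. Sun Dec 17 2034 + 14 days = Sun Dec 31 2034.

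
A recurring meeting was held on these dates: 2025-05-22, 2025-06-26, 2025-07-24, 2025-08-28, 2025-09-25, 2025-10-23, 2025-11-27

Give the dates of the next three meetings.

Gaps: 35, 28, 35, 28, 28, 35 days — a mix of 28 and 35. Every date is a Thursday.
Each is the 4th Thursday of its month.
December 2025 — 4th Thursday is 2025-12-25.
4th Thursday of January 2026: 2026-01-22.
February 2026 — 4th Thursday is 2026-02-26.

2025-12-25, 2026-01-22, 2026-02-26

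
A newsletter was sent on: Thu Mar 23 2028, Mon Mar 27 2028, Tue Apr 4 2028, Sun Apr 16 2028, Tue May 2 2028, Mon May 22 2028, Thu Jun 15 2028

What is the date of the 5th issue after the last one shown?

The spacing grows by 4 each time: 4, 8, 12, 16, 20, 24 days.
Next gap: 28 days. Thu Jun 15 2028 + 28 days = Thu Jul 13 2028.
Next gap: 32 days. Thu Jul 13 2028 + 32 days = Mon Aug 14 2028.
Next gap: 36 days. Mon Aug 14 2028 + 36 days = Tue Sep 19 2028.
Next gap: 40 days. Tue Sep 19 2028 + 40 days = Sun Oct 29 2028.
Next gap: 44 days. Sun Oct 29 2028 + 44 days = Tue Dec 12 2028.

Tue Dec 12 2028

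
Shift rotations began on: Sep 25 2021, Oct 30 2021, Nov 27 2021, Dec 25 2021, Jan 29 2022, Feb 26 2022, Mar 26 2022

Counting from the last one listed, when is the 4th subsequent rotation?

Jul 30 2022

All Saturdays; the gaps (35, 28, 28, 35, 28, 28) vary with month length.
This is the last Saturday of each month.
Last Saturday of April 2022: Apr 30 2022.
Last Saturday of May 2022: May 28 2022.
Last Saturday of June 2022: Jun 25 2022.
July 2022 ends with Saturday Jul 30 2022.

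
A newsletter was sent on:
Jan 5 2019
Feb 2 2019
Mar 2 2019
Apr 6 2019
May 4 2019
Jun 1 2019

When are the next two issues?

Jul 6 2019, Aug 3 2019

Gaps: 28, 28, 35, 28, 28 days — a mix of 28 and 35. Every date is a Saturday.
Each is the 1st Saturday of its month.
July 2019 — 1st Saturday is Jul 6 2019.
August 2019 — 1st Saturday is Aug 3 2019.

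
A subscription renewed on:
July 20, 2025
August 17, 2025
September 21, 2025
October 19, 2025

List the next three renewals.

Gaps: 28, 35, 28 days — a mix of 28 and 35. Every date is a Sunday.
Each is the 3rd Sunday of its month.
3rd Sunday of November 2025: November 16, 2025.
3rd Sunday of December 2025: December 21, 2025.
January 2026 — 3rd Sunday is January 18, 2026.

November 16, 2025; December 21, 2025; January 18, 2026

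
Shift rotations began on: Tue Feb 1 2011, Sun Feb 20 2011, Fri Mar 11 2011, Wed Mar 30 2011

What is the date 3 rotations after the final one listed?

The spacing is 19, 19, 19 days — always 19 days.
Wed Mar 30 2011 + 19 days = Mon Apr 18 2011.
Mon Apr 18 2011 + 19 days = Sat May 7 2011.
Sat May 7 2011 + 19 days = Thu May 26 2011.

Thu May 26 2011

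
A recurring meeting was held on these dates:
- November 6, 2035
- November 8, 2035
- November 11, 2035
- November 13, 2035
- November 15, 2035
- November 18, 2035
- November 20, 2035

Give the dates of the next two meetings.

The gap pattern 2, 3, 2, 2, 3, 2 repeats every 3 events.
These are the Tuesdays, Thursdays and Sundays of each week.
Next Thursday: November 22, 2035.
Next Sunday: November 25, 2035.

November 22, 2035; November 25, 2035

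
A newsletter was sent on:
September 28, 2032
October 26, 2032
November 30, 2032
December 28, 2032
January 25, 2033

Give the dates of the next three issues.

February 22, 2033; March 29, 2033; April 26, 2033

All Tuesdays; the gaps (28, 35, 28, 28) vary with month length.
This is the last Tuesday of each month.
February 2033 ends with Tuesday February 22, 2033.
Last Tuesday of March 2033: March 29, 2033.
April 2033 ends with Tuesday April 26, 2033.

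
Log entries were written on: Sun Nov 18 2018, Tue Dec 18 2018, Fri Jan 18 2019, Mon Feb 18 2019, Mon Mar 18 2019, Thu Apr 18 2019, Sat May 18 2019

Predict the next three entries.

Gaps: 30, 31, 31, 28, 31, 30 days — not constant. Every event is on the 18th of the month.
Pattern: the 18th of each month.
Next: June 2019 → Tue Jun 18 2019.
Next: July 2019 → Thu Jul 18 2019.
August 2019: Sun Aug 18 2019.

Tue Jun 18 2019, Thu Jul 18 2019, Sun Aug 18 2019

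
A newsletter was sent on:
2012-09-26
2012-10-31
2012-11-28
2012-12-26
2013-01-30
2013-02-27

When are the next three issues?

2013-03-27, 2013-04-24, 2013-05-29

Every date is a Wednesday; gaps 35, 28, 28, 35, 28 days.
Each is the last Wednesday of its month (at least one falls on the 29th or later, ruling out '4th Wednesday').
Last Wednesday of March 2013: 2013-03-27.
Last Wednesday of April 2013: 2013-04-24.
Last Wednesday of May 2013: 2013-05-29.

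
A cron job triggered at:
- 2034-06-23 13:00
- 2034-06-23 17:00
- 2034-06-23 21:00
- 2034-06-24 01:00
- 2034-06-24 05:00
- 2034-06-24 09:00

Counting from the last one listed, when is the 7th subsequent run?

The interval is a steady 4 hours (4, 4, 4, 4, 4).
2034-06-24 09:00 + 4 h = 2034-06-24 13:00.
2034-06-24 13:00 + 4 h = 2034-06-24 17:00.
2034-06-24 17:00 + 4 h = 2034-06-24 21:00.
2034-06-24 21:00 + 4 h = 2034-06-25 01:00.
2034-06-25 01:00 + 4 h = 2034-06-25 05:00.
2034-06-25 05:00 + 4 h = 2034-06-25 09:00.
2034-06-25 09:00 + 4 h = 2034-06-25 13:00.

2034-06-25 13:00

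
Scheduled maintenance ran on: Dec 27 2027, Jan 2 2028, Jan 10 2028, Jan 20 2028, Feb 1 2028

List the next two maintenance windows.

Gaps: 6, 8, 10, 12 days — each gap is 2 larger than the previous one.
Next gap: 14 days. Feb 1 2028 + 14 days = Feb 15 2028.
Next gap: 16 days. Feb 15 2028 + 16 days = Mar 2 2028.

Feb 15 2028, Mar 2 2028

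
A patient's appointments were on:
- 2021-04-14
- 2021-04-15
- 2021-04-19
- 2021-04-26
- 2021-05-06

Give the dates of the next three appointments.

The spacing grows by 3 each time: 1, 4, 7, 10 days.
Next gap: 13 days. 2021-05-06 + 13 days = 2021-05-19.
Next gap: 16 days. 2021-05-19 + 16 days = 2021-06-04.
Next gap: 19 days. 2021-06-04 + 19 days = 2021-06-23.

2021-05-19, 2021-06-04, 2021-06-23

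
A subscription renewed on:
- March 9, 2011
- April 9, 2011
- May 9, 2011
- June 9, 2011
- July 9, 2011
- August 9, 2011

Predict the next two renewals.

Each date is the 9th; the gaps (31, 30, 31, 30, 31) track the month lengths.
The rule is the 9th of each month.
September 2011: September 9, 2011.
Next: October 2011 → October 9, 2011.

September 9, 2011; October 9, 2011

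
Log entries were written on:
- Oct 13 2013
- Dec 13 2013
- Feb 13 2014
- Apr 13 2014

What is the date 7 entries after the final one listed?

The day-of-month is always 13 (61, 62, 59 days between events).
So this recurs on the 13th of every 2 months.
June 2014: Jun 13 2014.
Next: August 2014 → Aug 13 2014.
Next: October 2014 → Oct 13 2014.
December 2014: Dec 13 2014.
February 2015: Feb 13 2015.
April 2015: Apr 13 2015.
June 2015: Jun 13 2015.

Jun 13 2015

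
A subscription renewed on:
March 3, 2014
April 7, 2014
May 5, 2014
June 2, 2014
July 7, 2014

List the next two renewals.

Gaps: 35, 28, 28, 35 days — a mix of 28 and 35. Every date is a Monday.
Each is the 1st Monday of its month.
1st Monday of August 2014: August 4, 2014.
1st Monday of September 2014: September 1, 2014.

August 4, 2014; September 1, 2014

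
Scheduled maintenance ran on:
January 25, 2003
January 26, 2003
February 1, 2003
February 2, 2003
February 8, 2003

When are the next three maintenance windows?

February 9, 2003; February 15, 2003; February 16, 2003

The gap pattern 1, 6, 1, 6 repeats every 2 events.
These are the Saturdays and Sundays of each week.
The following Sunday is February 9, 2003.
The following Saturday is February 15, 2003.
The following Sunday is February 16, 2003.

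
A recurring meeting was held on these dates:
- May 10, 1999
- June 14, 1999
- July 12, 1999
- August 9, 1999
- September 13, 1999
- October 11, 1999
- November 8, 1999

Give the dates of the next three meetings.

Gaps: 35, 28, 28, 35, 28, 28 days — a mix of 28 and 35. Every date is a Monday.
Each is the 2nd Monday of its month.
2nd Monday of December 1999: December 13, 1999.
January 2000 — 2nd Monday is January 10, 2000.
February 2000 — 2nd Monday is February 14, 2000.

December 13, 1999; January 10, 2000; February 14, 2000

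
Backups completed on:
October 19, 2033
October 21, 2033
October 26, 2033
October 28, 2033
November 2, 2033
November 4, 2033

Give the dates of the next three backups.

November 9, 2033; November 11, 2033; November 16, 2033

Every event lands on a Wednesday or Friday (gaps cycle 2, 5, 2, 5, 2).
So the schedule is: every Wednesday and Friday.
The following Wednesday is November 9, 2033.
Next Friday: November 11, 2033.
The following Wednesday is November 16, 2033.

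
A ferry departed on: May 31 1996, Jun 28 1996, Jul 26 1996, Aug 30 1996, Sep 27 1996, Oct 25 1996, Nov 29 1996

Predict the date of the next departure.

All Fridays; the gaps (28, 28, 35, 28, 28, 35) vary with month length.
This is the last Friday of each month.
Last Friday of December 1996: Dec 27 1996.

Dec 27 1996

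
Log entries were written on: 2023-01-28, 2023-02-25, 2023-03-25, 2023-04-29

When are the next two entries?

2023-05-27, 2023-06-24

Every date is a Saturday; gaps 28, 28, 35 days.
Each is the last Saturday of its month (at least one falls on the 29th or later, ruling out '4th Saturday').
Last Saturday of May 2023: 2023-05-27.
Last Saturday of June 2023: 2023-06-24.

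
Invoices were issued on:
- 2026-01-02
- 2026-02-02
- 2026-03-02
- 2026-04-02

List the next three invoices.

2026-05-02, 2026-06-02, 2026-07-02

Each date is the 2nd; the gaps (31, 28, 31) track the month lengths.
The rule is the 2nd of each month.
Next: May 2026 → 2026-05-02.
June 2026: 2026-06-02.
Next: July 2026 → 2026-07-02.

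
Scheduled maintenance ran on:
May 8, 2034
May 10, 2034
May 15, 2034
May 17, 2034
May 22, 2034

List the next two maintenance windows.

May 24, 2034; May 29, 2034

The gap pattern 2, 5, 2, 5 repeats every 2 events.
These are the Mondays and Wednesdays of each week.
Next Wednesday: May 24, 2034.
Next Monday: May 29, 2034.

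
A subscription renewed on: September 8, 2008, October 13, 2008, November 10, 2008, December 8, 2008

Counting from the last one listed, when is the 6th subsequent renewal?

June 8, 2009

These are Mondays at 28- or 35-day spacing (35, 28, 28).
The pattern: 2nd Monday of the month.
2nd Monday of January 2009: January 12, 2009.
2nd Monday of February 2009: February 9, 2009.
2nd Monday of March 2009: March 9, 2009.
April 2009 — 2nd Monday is April 13, 2009.
2nd Monday of May 2009: May 11, 2009.
June 2009 — 2nd Monday is June 8, 2009.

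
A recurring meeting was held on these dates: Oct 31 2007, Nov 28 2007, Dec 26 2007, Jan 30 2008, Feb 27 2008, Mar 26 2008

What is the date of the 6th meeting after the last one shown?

Sep 24 2008

These are Wednesdays with 28, 28, 35, 28, 28-day gaps.
Each is the final Wednesday of its month — Oct 31 2007 is past the 28th, so '4th Wednesday' doesn't fit.
Last Wednesday of April 2008: Apr 30 2008.
May 2008 ends with Wednesday May 28 2008.
Last Wednesday of June 2008: Jun 25 2008.
Last Wednesday of July 2008: Jul 30 2008.
August 2008 ends with Wednesday Aug 27 2008.
September 2008 ends with Wednesday Sep 24 2008.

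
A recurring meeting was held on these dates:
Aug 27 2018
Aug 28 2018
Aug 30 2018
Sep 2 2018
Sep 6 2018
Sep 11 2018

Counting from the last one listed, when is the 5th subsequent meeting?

Oct 21 2018

Gaps: 1, 2, 3, 4, 5 days — each gap is 1 larger than the previous one.
Next gap: 6 days. Sep 11 2018 + 6 days = Sep 17 2018.
Next gap: 7 days. Sep 17 2018 + 7 days = Sep 24 2018.
Next gap: 8 days. Sep 24 2018 + 8 days = Oct 2 2018.
Next gap: 9 days. Oct 2 2018 + 9 days = Oct 11 2018.
Next gap: 10 days. Oct 11 2018 + 10 days = Oct 21 2018.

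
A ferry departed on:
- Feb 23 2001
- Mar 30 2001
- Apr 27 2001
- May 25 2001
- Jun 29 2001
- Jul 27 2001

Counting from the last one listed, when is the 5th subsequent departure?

Every date is a Friday; gaps 35, 28, 28, 35, 28 days.
Each is the last Friday of its month (at least one falls on the 29th or later, ruling out '4th Friday').
August 2001 ends with Friday Aug 31 2001.
Last Friday of September 2001: Sep 28 2001.
Last Friday of October 2001: Oct 26 2001.
Last Friday of November 2001: Nov 30 2001.
December 2001 ends with Friday Dec 28 2001.

Dec 28 2001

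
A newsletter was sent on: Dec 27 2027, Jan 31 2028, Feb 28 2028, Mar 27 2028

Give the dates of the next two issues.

All Mondays; the gaps (35, 28, 28) vary with month length.
This is the last Monday of each month.
April 2028 ends with Monday Apr 24 2028.
Last Monday of May 2028: May 29 2028.

Apr 24 2028, May 29 2028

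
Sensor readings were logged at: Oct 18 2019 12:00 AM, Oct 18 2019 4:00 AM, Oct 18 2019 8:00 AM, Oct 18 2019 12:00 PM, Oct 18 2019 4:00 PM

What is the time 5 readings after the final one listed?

Oct 19 2019 12:00 PM

Gaps: 4, 4, 4, 4 hours — each event is 4 hours after the previous one.
Oct 18 2019 4:00 PM + 4 h = Oct 18 2019 8:00 PM.
Oct 18 2019 8:00 PM + 4 h = Oct 19 2019 12:00 AM.
Oct 19 2019 12:00 AM + 4 h = Oct 19 2019 4:00 AM.
Oct 19 2019 4:00 AM + 4 h = Oct 19 2019 8:00 AM.
Oct 19 2019 8:00 AM + 4 h = Oct 19 2019 12:00 PM.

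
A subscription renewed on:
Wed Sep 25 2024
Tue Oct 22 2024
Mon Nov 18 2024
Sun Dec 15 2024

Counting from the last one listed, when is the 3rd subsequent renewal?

The spacing is 27, 27, 27 days — always 27 days.
Sun Dec 15 2024 + 27 days = Sat Jan 11 2025.
Sat Jan 11 2025 + 27 days = Fri Feb 7 2025.
Fri Feb 7 2025 + 27 days = Thu Mar 6 2025.

Thu Mar 6 2025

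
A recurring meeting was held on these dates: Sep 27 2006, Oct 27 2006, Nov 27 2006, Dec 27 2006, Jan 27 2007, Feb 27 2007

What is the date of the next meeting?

Mar 27 2007

The day-of-month is always 27 (30, 31, 30, 31, 31 days between events).
So this recurs on the 27th of each month.
March 2007: Mar 27 2007.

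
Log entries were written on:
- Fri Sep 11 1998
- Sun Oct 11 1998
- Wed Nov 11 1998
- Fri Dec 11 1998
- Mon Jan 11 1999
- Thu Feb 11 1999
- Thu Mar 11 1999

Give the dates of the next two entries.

Each date is the 11th; the gaps (30, 31, 30, 31, 31, 28) track the month lengths.
The rule is the 11th of each month.
Next: April 1999 → Sun Apr 11 1999.
Next: May 1999 → Tue May 11 1999.

Sun Apr 11 1999, Tue May 11 1999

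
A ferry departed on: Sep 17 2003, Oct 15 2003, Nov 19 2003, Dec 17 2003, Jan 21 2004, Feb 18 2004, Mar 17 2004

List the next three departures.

These are Wednesdays at 28- or 35-day spacing (28, 35, 28, 35, 28, 28).
The pattern: 3rd Wednesday of the month.
April 2004 — 3rd Wednesday is Apr 21 2004.
May 2004 — 3rd Wednesday is May 19 2004.
June 2004 — 3rd Wednesday is Jun 16 2004.

Apr 21 2004, May 19 2004, Jun 16 2004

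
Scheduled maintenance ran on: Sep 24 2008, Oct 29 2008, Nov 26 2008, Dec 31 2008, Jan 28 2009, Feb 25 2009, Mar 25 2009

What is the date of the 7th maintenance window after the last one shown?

Oct 28 2009

All Wednesdays; the gaps (35, 28, 35, 28, 28, 28) vary with month length.
This is the last Wednesday of each month.
April 2009 ends with Wednesday Apr 29 2009.
May 2009 ends with Wednesday May 27 2009.
June 2009 ends with Wednesday Jun 24 2009.
July 2009 ends with Wednesday Jul 29 2009.
Last Wednesday of August 2009: Aug 26 2009.
September 2009 ends with Wednesday Sep 30 2009.
October 2009 ends with Wednesday Oct 28 2009.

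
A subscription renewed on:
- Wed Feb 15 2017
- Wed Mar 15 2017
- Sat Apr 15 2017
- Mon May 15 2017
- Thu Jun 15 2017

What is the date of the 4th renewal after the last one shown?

The day-of-month is always 15 (28, 31, 30, 31 days between events).
So this recurs on the 15th of each month.
Next: July 2017 → Sat Jul 15 2017.
Next: August 2017 → Tue Aug 15 2017.
Next: September 2017 → Fri Sep 15 2017.
Next: October 2017 → Sun Oct 15 2017.

Sun Oct 15 2017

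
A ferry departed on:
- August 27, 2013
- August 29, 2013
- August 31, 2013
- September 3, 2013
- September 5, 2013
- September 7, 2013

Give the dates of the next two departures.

The gap pattern 2, 2, 3, 2, 2 repeats every 3 events.
These are the Tuesdays, Thursdays and Saturdays of each week.
The following Tuesday is September 10, 2013.
The following Thursday is September 12, 2013.

September 10, 2013; September 12, 2013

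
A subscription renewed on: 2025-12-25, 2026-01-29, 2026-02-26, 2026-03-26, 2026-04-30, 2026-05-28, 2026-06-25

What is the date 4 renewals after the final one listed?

These are Thursdays with 35, 28, 28, 35, 28, 28-day gaps.
Each is the final Thursday of its month — 2026-01-29 is past the 28th, so '4th Thursday' doesn't fit.
July 2026 ends with Thursday 2026-07-30.
August 2026 ends with Thursday 2026-08-27.
September 2026 ends with Thursday 2026-09-24.
Last Thursday of October 2026: 2026-10-29.

2026-10-29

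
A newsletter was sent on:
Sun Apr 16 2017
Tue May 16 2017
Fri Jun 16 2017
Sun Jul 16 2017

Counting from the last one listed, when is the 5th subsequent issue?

Sat Dec 16 2017

Each date is the 16th; the gaps (30, 31, 30) track the month lengths.
The rule is the 16th of each month.
Next: August 2017 → Wed Aug 16 2017.
Next: September 2017 → Sat Sep 16 2017.
Next: October 2017 → Mon Oct 16 2017.
November 2017: Thu Nov 16 2017.
Next: December 2017 → Sat Dec 16 2017.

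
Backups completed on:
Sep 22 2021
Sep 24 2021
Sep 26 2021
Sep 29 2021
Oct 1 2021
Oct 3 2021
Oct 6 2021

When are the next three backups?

Gaps: 2, 2, 3, 2, 2, 3 days — not constant, but cyclic with period 3.
The events fall on every Wednesday, Friday and Sunday.
The following Friday is Oct 8 2021.
Next Sunday: Oct 10 2021.
The following Wednesday is Oct 13 2021.

Oct 8 2021, Oct 10 2021, Oct 13 2021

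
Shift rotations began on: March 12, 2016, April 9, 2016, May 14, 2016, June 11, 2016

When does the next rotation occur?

July 9, 2016

These are Saturdays at 28- or 35-day spacing (28, 35, 28).
The pattern: 2nd Saturday of the month.
July 2016 — 2nd Saturday is July 9, 2016.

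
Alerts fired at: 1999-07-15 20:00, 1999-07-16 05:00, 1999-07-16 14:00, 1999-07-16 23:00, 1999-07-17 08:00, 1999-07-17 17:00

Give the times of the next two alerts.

Gaps: 9, 9, 9, 9, 9 hours — each event is 9 hours after the previous one.
1999-07-17 17:00 + 9 h = 1999-07-18 02:00.
1999-07-18 02:00 + 9 h = 1999-07-18 11:00.

1999-07-18 02:00, 1999-07-18 11:00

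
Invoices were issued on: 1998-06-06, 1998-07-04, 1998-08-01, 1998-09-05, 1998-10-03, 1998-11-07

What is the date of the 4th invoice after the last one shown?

1999-03-06

Gaps: 28, 28, 35, 28, 35 days — a mix of 28 and 35. Every date is a Saturday.
Each is the 1st Saturday of its month.
1st Saturday of December 1998: 1998-12-05.
January 1999 — 1st Saturday is 1999-01-02.
February 1999 — 1st Saturday is 1999-02-06.
1st Saturday of March 1999: 1999-03-06.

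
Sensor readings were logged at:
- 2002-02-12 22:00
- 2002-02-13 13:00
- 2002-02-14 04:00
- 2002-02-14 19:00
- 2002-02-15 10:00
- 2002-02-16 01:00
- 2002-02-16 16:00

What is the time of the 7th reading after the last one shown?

2002-02-21 01:00

Spacing: 15, 15, 15, 15, 15, 15 h — constant 15 h.
2002-02-16 16:00 + 15 h = 2002-02-17 07:00.
2002-02-17 07:00 + 15 h = 2002-02-17 22:00.
2002-02-17 22:00 + 15 h = 2002-02-18 13:00.
2002-02-18 13:00 + 15 h = 2002-02-19 04:00.
2002-02-19 04:00 + 15 h = 2002-02-19 19:00.
2002-02-19 19:00 + 15 h = 2002-02-20 10:00.
2002-02-20 10:00 + 15 h = 2002-02-21 01:00.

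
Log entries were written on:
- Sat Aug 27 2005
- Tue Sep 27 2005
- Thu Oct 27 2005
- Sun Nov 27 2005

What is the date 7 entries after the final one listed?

Tue Jun 27 2006

The day-of-month is always 27 (31, 30, 31 days between events).
So this recurs on the 27th of each month.
Next: December 2005 → Tue Dec 27 2005.
January 2006: Fri Jan 27 2006.
Next: February 2006 → Mon Feb 27 2006.
March 2006: Mon Mar 27 2006.
April 2006: Thu Apr 27 2006.
Next: May 2006 → Sat May 27 2006.
Next: June 2006 → Tue Jun 27 2006.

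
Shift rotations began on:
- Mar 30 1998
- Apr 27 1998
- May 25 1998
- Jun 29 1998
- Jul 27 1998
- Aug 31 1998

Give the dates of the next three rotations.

Sep 28 1998, Oct 26 1998, Nov 30 1998

Every date is a Monday; gaps 28, 28, 35, 28, 35 days.
Each is the last Monday of its month (at least one falls on the 29th or later, ruling out '4th Monday').
September 1998 ends with Monday Sep 28 1998.
Last Monday of October 1998: Oct 26 1998.
Last Monday of November 1998: Nov 30 1998.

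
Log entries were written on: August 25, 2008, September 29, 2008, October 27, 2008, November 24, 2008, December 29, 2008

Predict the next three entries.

January 26, 2009; February 23, 2009; March 30, 2009

All Mondays; the gaps (35, 28, 28, 35) vary with month length.
This is the last Monday of each month.
Last Monday of January 2009: January 26, 2009.
February 2009 ends with Monday February 23, 2009.
March 2009 ends with Monday March 30, 2009.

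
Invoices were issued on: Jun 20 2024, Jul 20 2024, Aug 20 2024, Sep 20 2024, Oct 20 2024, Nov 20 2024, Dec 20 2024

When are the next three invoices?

Gaps: 30, 31, 31, 30, 31, 30 days — not constant. Every event is on the 20th of the month.
Pattern: the 20th of each month.
Next: January 2025 → Jan 20 2025.
February 2025: Feb 20 2025.
Next: March 2025 → Mar 20 2025.

Jan 20 2025, Feb 20 2025, Mar 20 2025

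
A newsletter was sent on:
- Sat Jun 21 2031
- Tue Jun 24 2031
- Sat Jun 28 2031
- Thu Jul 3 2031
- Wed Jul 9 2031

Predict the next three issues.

Intervals are 3, 4, 5, 6 days — an arithmetic progression with common difference 1.
Next gap: 7 days. Wed Jul 9 2031 + 7 days = Wed Jul 16 2031.
Next gap: 8 days. Wed Jul 16 2031 + 8 days = Thu Jul 24 2031.
Next gap: 9 days. Thu Jul 24 2031 + 9 days = Sat Aug 2 2031.

Wed Jul 16 2031, Thu Jul 24 2031, Sat Aug 2 2031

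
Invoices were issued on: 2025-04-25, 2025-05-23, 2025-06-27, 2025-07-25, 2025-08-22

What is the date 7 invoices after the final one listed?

2026-03-27

These are Fridays at 28- or 35-day spacing (28, 35, 28, 28).
The pattern: 4th Friday of the month.
4th Friday of September 2025: 2025-09-26.
October 2025 — 4th Friday is 2025-10-24.
4th Friday of November 2025: 2025-11-28.
4th Friday of December 2025: 2025-12-26.
4th Friday of January 2026: 2026-01-23.
February 2026 — 4th Friday is 2026-02-27.
March 2026 — 4th Friday is 2026-03-27.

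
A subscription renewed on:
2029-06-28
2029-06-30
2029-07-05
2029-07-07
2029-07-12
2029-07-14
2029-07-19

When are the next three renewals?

The gap pattern 2, 5, 2, 5, 2, 5 repeats every 2 events.
These are the Thursdays and Saturdays of each week.
The following Saturday is 2029-07-21.
Next Thursday: 2029-07-26.
Next Saturday: 2029-07-28.

2029-07-21, 2029-07-26, 2029-07-28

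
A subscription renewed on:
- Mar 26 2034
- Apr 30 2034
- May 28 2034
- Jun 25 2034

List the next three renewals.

Jul 30 2034, Aug 27 2034, Sep 24 2034

These are Sundays with 35, 28, 28-day gaps.
Each is the final Sunday of its month — Apr 30 2034 is past the 28th, so '4th Sunday' doesn't fit.
Last Sunday of July 2034: Jul 30 2034.
Last Sunday of August 2034: Aug 27 2034.
Last Sunday of September 2034: Sep 24 2034.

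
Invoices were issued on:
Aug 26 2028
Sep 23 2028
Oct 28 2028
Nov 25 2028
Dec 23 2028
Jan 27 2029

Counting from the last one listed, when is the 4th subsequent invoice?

All dates are Saturdays, 28, 35, 28, 28, 35 days apart.
Specifically, the 4th Saturday of each month.
4th Saturday of February 2029: Feb 24 2029.
4th Saturday of March 2029: Mar 24 2029.
April 2029 — 4th Saturday is Apr 28 2029.
May 2029 — 4th Saturday is May 26 2029.

May 26 2029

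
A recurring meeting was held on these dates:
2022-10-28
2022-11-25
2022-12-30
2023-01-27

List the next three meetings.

Every date is a Friday; gaps 28, 35, 28 days.
Each is the last Friday of its month (at least one falls on the 29th or later, ruling out '4th Friday').
February 2023 ends with Friday 2023-02-24.
March 2023 ends with Friday 2023-03-31.
Last Friday of April 2023: 2023-04-28.

2023-02-24, 2023-03-31, 2023-04-28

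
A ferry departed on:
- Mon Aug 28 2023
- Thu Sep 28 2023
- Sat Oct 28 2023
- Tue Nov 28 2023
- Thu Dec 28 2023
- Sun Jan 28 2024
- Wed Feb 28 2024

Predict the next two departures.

Thu Mar 28 2024, Sun Apr 28 2024

Each date is the 28th; the gaps (31, 30, 31, 30, 31, 31) track the month lengths.
The rule is the 28th of each month.
March 2024: Thu Mar 28 2024.
Next: April 2024 → Sun Apr 28 2024.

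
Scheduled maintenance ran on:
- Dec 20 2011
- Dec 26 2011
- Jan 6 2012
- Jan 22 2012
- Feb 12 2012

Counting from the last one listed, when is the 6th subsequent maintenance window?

Intervals are 6, 11, 16, 21 days — an arithmetic progression with common difference 5.
Next gap: 26 days. Feb 12 2012 + 26 days = Mar 9 2012.
Next gap: 31 days. Mar 9 2012 + 31 days = Apr 9 2012.
Next gap: 36 days. Apr 9 2012 + 36 days = May 15 2012.
Next gap: 41 days. May 15 2012 + 41 days = Jun 25 2012.
Next gap: 46 days. Jun 25 2012 + 46 days = Aug 10 2012.
Next gap: 51 days. Aug 10 2012 + 51 days = Sep 30 2012.

Sep 30 2012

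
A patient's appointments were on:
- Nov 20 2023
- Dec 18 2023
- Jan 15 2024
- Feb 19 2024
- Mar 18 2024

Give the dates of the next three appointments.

Gaps: 28, 28, 35, 28 days — a mix of 28 and 35. Every date is a Monday.
Each is the 3rd Monday of its month.
April 2024 — 3rd Monday is Apr 15 2024.
May 2024 — 3rd Monday is May 20 2024.
3rd Monday of June 2024: Jun 17 2024.

Apr 15 2024, May 20 2024, Jun 17 2024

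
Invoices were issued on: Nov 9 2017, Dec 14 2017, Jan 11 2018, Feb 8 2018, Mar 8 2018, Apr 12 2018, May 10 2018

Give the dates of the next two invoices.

Jun 14 2018, Jul 12 2018

These are Thursdays at 28- or 35-day spacing (35, 28, 28, 28, 35, 28).
The pattern: 2nd Thursday of the month.
June 2018 — 2nd Thursday is Jun 14 2018.
2nd Thursday of July 2018: Jul 12 2018.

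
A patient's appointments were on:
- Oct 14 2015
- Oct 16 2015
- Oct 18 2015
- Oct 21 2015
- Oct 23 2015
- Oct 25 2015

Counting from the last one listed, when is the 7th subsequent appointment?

Gaps: 2, 2, 3, 2, 2 days — not constant, but cyclic with period 3.
The events fall on every Wednesday, Friday and Sunday.
The following Wednesday is Oct 28 2015.
Next Friday: Oct 30 2015.
Next Sunday: Nov 1 2015.
The following Wednesday is Nov 4 2015.
The following Friday is Nov 6 2015.
Next Sunday: Nov 8 2015.
Next Wednesday: Nov 11 2015.

Nov 11 2015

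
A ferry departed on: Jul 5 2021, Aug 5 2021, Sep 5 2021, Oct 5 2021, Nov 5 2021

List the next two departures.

Dec 5 2021, Jan 5 2022

Gaps: 31, 31, 30, 31 days — not constant. Every event is on the 5th of the month.
Pattern: the 5th of each month.
December 2021: Dec 5 2021.
January 2022: Jan 5 2022.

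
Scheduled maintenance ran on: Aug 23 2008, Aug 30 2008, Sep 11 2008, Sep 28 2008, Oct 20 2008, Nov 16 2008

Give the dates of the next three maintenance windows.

Dec 18 2008, Jan 24 2009, Mar 7 2009

Intervals are 7, 12, 17, 22, 27 days — an arithmetic progression with common difference 5.
Next gap: 32 days. Nov 16 2008 + 32 days = Dec 18 2008.
Next gap: 37 days. Dec 18 2008 + 37 days = Jan 24 2009.
Next gap: 42 days. Jan 24 2009 + 42 days = Mar 7 2009.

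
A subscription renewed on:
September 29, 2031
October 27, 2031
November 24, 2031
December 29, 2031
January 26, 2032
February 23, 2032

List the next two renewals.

These are Mondays with 28, 28, 35, 28, 28-day gaps.
Each is the final Monday of its month — September 29, 2031 is past the 28th, so '4th Monday' doesn't fit.
Last Monday of March 2032: March 29, 2032.
Last Monday of April 2032: April 26, 2032.

March 29, 2032; April 26, 2032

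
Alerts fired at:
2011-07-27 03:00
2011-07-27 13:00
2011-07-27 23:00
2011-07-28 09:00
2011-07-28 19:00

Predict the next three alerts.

2011-07-29 05:00, 2011-07-29 15:00, 2011-07-30 01:00

Gaps: 10, 10, 10, 10 hours — each event is 10 hours after the previous one.
2011-07-28 19:00 + 10 h = 2011-07-29 05:00.
2011-07-29 05:00 + 10 h = 2011-07-29 15:00.
2011-07-29 15:00 + 10 h = 2011-07-30 01:00.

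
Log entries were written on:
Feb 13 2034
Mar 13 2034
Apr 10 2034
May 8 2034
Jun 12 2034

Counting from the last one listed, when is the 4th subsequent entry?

All dates are Mondays, 28, 28, 28, 35 days apart.
Specifically, the 2nd Monday of each month.
July 2034 — 2nd Monday is Jul 10 2034.
August 2034 — 2nd Monday is Aug 14 2034.
September 2034 — 2nd Monday is Sep 11 2034.
2nd Monday of October 2034: Oct 9 2034.

Oct 9 2034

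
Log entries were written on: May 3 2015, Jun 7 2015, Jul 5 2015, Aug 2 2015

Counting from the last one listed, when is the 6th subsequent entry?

All dates are Sundays, 35, 28, 28 days apart.
Specifically, the 1st Sunday of each month.
September 2015 — 1st Sunday is Sep 6 2015.
1st Sunday of October 2015: Oct 4 2015.
1st Sunday of November 2015: Nov 1 2015.
1st Sunday of December 2015: Dec 6 2015.
1st Sunday of January 2016: Jan 3 2016.
February 2016 — 1st Sunday is Feb 7 2016.

Feb 7 2016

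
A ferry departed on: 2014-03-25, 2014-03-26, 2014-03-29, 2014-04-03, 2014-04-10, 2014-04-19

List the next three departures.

2014-04-30, 2014-05-13, 2014-05-28

The spacing grows by 2 each time: 1, 3, 5, 7, 9 days.
Next gap: 11 days. 2014-04-19 + 11 days = 2014-04-30.
Next gap: 13 days. 2014-04-30 + 13 days = 2014-05-13.
Next gap: 15 days. 2014-05-13 + 15 days = 2014-05-28.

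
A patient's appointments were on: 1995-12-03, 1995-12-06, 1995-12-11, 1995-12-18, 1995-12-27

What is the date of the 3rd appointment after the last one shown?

Intervals are 3, 5, 7, 9 days — an arithmetic progression with common difference 2.
Next gap: 11 days. 1995-12-27 + 11 days = 1996-01-07.
Next gap: 13 days. 1996-01-07 + 13 days = 1996-01-20.
Next gap: 15 days. 1996-01-20 + 15 days = 1996-02-04.

1996-02-04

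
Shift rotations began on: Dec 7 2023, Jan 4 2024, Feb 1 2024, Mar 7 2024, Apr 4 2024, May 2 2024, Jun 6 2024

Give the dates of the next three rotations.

These are Thursdays at 28- or 35-day spacing (28, 28, 35, 28, 28, 35).
The pattern: 1st Thursday of the month.
July 2024 — 1st Thursday is Jul 4 2024.
1st Thursday of August 2024: Aug 1 2024.
September 2024 — 1st Thursday is Sep 5 2024.

Jul 4 2024, Aug 1 2024, Sep 5 2024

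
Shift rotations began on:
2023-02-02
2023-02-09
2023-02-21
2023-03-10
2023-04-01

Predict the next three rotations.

Gaps: 7, 12, 17, 22 days — each gap is 5 larger than the previous one.
Next gap: 27 days. 2023-04-01 + 27 days = 2023-04-28.
Next gap: 32 days. 2023-04-28 + 32 days = 2023-05-30.
Next gap: 37 days. 2023-05-30 + 37 days = 2023-07-06.

2023-04-28, 2023-05-30, 2023-07-06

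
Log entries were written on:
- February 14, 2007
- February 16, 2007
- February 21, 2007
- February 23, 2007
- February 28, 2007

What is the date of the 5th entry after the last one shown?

Gaps: 2, 5, 2, 5 days — not constant, but cyclic with period 2.
The events fall on every Wednesday and Friday.
The following Friday is March 2, 2007.
Next Wednesday: March 7, 2007.
The following Friday is March 9, 2007.
Next Wednesday: March 14, 2007.
The following Friday is March 16, 2007.

March 16, 2007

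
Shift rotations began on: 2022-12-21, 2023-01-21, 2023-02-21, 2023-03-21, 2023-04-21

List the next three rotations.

2023-05-21, 2023-06-21, 2023-07-21

Gaps: 31, 31, 28, 31 days — not constant. Every event is on the 21st of the month.
Pattern: the 21st of each month.
May 2023: 2023-05-21.
June 2023: 2023-06-21.
July 2023: 2023-07-21.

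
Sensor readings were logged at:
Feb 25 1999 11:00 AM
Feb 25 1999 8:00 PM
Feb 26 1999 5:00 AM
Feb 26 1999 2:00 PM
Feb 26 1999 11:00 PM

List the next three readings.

Feb 27 1999 8:00 AM, Feb 27 1999 5:00 PM, Feb 28 1999 2:00 AM

Gaps: 9, 9, 9, 9 hours — each event is 9 hours after the previous one.
Feb 26 1999 11:00 PM + 9 h = Feb 27 1999 8:00 AM.
Feb 27 1999 8:00 AM + 9 h = Feb 27 1999 5:00 PM.
Feb 27 1999 5:00 PM + 9 h = Feb 28 1999 2:00 AM.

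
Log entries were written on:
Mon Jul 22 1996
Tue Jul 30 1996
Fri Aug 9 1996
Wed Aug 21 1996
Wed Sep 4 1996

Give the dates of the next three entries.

Gaps: 8, 10, 12, 14 days — each gap is 2 larger than the previous one.
Next gap: 16 days. Wed Sep 4 1996 + 16 days = Fri Sep 20 1996.
Next gap: 18 days. Fri Sep 20 1996 + 18 days = Tue Oct 8 1996.
Next gap: 20 days. Tue Oct 8 1996 + 20 days = Mon Oct 28 1996.

Fri Sep 20 1996, Tue Oct 8 1996, Mon Oct 28 1996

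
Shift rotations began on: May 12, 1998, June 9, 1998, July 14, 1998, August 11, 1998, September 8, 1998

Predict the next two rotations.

Gaps: 28, 35, 28, 28 days — a mix of 28 and 35. Every date is a Tuesday.
Each is the 2nd Tuesday of its month.
2nd Tuesday of October 1998: October 13, 1998.
November 1998 — 2nd Tuesday is November 10, 1998.

October 13, 1998; November 10, 1998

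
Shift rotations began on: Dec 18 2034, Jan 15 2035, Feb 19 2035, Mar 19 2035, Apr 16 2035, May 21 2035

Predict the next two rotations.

Jun 18 2035, Jul 16 2035

These are Mondays at 28- or 35-day spacing (28, 35, 28, 28, 35).
The pattern: 3rd Monday of the month.
June 2035 — 3rd Monday is Jun 18 2035.
3rd Monday of July 2035: Jul 16 2035.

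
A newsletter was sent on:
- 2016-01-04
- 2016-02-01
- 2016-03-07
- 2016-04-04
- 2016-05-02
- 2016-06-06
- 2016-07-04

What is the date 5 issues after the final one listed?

These are Mondays at 28- or 35-day spacing (28, 35, 28, 28, 35, 28).
The pattern: 1st Monday of the month.
August 2016 — 1st Monday is 2016-08-01.
1st Monday of September 2016: 2016-09-05.
1st Monday of October 2016: 2016-10-03.
November 2016 — 1st Monday is 2016-11-07.
1st Monday of December 2016: 2016-12-05.

2016-12-05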